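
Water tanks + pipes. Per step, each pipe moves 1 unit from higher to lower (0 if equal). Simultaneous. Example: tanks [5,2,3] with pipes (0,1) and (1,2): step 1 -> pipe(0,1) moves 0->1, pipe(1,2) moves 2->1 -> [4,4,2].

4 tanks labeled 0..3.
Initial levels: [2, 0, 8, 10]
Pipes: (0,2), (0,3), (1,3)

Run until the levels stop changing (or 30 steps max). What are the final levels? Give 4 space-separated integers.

Step 1: flows [2->0,3->0,3->1] -> levels [4 1 7 8]
Step 2: flows [2->0,3->0,3->1] -> levels [6 2 6 6]
Step 3: flows [0=2,0=3,3->1] -> levels [6 3 6 5]
Step 4: flows [0=2,0->3,3->1] -> levels [5 4 6 5]
Step 5: flows [2->0,0=3,3->1] -> levels [6 5 5 4]
Step 6: flows [0->2,0->3,1->3] -> levels [4 4 6 6]
Step 7: flows [2->0,3->0,3->1] -> levels [6 5 5 4]
  -> period-2 cycle: step 7 state = step 5 state; never stabilizes
  -> state at step 30: (30-5) mod 2 = 1, same as step 6 -> [4 4 6 6]

Answer: 4 4 6 6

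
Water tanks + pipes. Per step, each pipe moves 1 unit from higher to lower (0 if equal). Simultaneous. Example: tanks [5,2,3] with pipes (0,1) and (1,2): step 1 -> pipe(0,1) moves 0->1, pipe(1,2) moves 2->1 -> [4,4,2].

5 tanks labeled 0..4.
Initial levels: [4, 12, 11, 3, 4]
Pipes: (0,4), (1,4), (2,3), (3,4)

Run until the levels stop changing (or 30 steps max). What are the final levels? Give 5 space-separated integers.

Answer: 7 7 6 8 6

Derivation:
Step 1: flows [0=4,1->4,2->3,4->3] -> levels [4 11 10 5 4]
Step 2: flows [0=4,1->4,2->3,3->4] -> levels [4 10 9 5 6]
Step 3: flows [4->0,1->4,2->3,4->3] -> levels [5 9 8 7 5]
Step 4: flows [0=4,1->4,2->3,3->4] -> levels [5 8 7 7 7]
Step 5: flows [4->0,1->4,2=3,3=4] -> levels [6 7 7 7 7]
Step 6: flows [4->0,1=4,2=3,3=4] -> levels [7 7 7 7 6]
Step 7: flows [0->4,1->4,2=3,3->4] -> levels [6 6 7 6 9]
Step 8: flows [4->0,4->1,2->3,4->3] -> levels [7 7 6 8 6]
Step 9: flows [0->4,1->4,3->2,3->4] -> levels [6 6 7 6 9]
  -> period-2 cycle: step 9 state = step 7 state; never stabilizes
  -> state at step 30: (30-7) mod 2 = 1, same as step 8 -> [7 7 6 8 6]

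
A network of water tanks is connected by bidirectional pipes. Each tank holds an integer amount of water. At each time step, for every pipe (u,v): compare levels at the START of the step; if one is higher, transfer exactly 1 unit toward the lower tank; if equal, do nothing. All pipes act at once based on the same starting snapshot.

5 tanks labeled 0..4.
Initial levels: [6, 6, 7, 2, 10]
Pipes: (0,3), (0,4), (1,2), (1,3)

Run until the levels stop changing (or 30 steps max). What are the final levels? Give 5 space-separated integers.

Answer: 6 5 6 7 7

Derivation:
Step 1: flows [0->3,4->0,2->1,1->3] -> levels [6 6 6 4 9]
Step 2: flows [0->3,4->0,1=2,1->3] -> levels [6 5 6 6 8]
Step 3: flows [0=3,4->0,2->1,3->1] -> levels [7 7 5 5 7]
Step 4: flows [0->3,0=4,1->2,1->3] -> levels [6 5 6 7 7]
Step 5: flows [3->0,4->0,2->1,3->1] -> levels [8 7 5 5 6]
Step 6: flows [0->3,0->4,1->2,1->3] -> levels [6 5 6 7 7]
  -> period-2 cycle: step 6 state = step 4 state; never stabilizes
  -> state at step 30: (30-4) mod 2 = 0, same as step 4 -> [6 5 6 7 7]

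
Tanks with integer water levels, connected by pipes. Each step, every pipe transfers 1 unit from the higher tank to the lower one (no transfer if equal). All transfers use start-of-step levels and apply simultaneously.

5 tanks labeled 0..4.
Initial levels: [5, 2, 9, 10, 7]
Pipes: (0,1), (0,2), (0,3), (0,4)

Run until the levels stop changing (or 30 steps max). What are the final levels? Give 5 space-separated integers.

Answer: 5 7 7 7 7

Derivation:
Step 1: flows [0->1,2->0,3->0,4->0] -> levels [7 3 8 9 6]
Step 2: flows [0->1,2->0,3->0,0->4] -> levels [7 4 7 8 7]
Step 3: flows [0->1,0=2,3->0,0=4] -> levels [7 5 7 7 7]
Step 4: flows [0->1,0=2,0=3,0=4] -> levels [6 6 7 7 7]
Step 5: flows [0=1,2->0,3->0,4->0] -> levels [9 6 6 6 6]
Step 6: flows [0->1,0->2,0->3,0->4] -> levels [5 7 7 7 7]
Step 7: flows [1->0,2->0,3->0,4->0] -> levels [9 6 6 6 6]
  -> period-2 cycle: step 7 state = step 5 state; never stabilizes
  -> state at step 30: (30-5) mod 2 = 1, same as step 6 -> [5 7 7 7 7]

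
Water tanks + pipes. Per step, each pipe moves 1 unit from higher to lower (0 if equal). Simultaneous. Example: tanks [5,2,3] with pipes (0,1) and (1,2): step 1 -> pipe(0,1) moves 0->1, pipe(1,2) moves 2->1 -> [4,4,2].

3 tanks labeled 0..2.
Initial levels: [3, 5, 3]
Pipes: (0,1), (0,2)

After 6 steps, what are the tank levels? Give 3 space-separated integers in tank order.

Answer: 3 4 4

Derivation:
Step 1: flows [1->0,0=2] -> levels [4 4 3]
Step 2: flows [0=1,0->2] -> levels [3 4 4]
Step 3: flows [1->0,2->0] -> levels [5 3 3]
Step 4: flows [0->1,0->2] -> levels [3 4 4]
  -> period-2 cycle: step 4 state = step 2 state
  -> state at step 6: (6-2) mod 2 = 0, same as step 2 -> [3 4 4]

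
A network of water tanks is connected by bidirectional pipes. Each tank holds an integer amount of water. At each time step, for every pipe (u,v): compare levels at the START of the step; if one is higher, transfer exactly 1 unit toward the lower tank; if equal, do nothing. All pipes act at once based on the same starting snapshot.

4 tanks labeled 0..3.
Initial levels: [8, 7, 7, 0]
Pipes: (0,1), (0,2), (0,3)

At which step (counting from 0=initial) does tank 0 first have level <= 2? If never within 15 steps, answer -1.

Answer: -1

Derivation:
Step 1: flows [0->1,0->2,0->3] -> levels [5 8 8 1]
Step 2: flows [1->0,2->0,0->3] -> levels [6 7 7 2]
Step 3: flows [1->0,2->0,0->3] -> levels [7 6 6 3]
Step 4: flows [0->1,0->2,0->3] -> levels [4 7 7 4]
Step 5: flows [1->0,2->0,0=3] -> levels [6 6 6 4]
Step 6: flows [0=1,0=2,0->3] -> levels [5 6 6 5]
Step 7: flows [1->0,2->0,0=3] -> levels [7 5 5 5]
Step 8: flows [0->1,0->2,0->3] -> levels [4 6 6 6]
Step 9: flows [1->0,2->0,3->0] -> levels [7 5 5 5]
  -> period-2 cycle (repeats step 7); tank 0 never drops to <=2
Tank 0 never reaches <=2 within 15 steps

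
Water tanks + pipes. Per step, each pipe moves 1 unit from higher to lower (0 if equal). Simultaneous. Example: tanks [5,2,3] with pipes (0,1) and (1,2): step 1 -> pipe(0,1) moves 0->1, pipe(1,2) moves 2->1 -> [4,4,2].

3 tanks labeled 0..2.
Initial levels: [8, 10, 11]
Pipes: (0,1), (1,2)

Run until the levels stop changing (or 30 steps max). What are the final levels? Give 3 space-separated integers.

Answer: 10 9 10

Derivation:
Step 1: flows [1->0,2->1] -> levels [9 10 10]
Step 2: flows [1->0,1=2] -> levels [10 9 10]
Step 3: flows [0->1,2->1] -> levels [9 11 9]
Step 4: flows [1->0,1->2] -> levels [10 9 10]
  -> period-2 cycle: step 4 state = step 2 state; never stabilizes
  -> state at step 30: (30-2) mod 2 = 0, same as step 2 -> [10 9 10]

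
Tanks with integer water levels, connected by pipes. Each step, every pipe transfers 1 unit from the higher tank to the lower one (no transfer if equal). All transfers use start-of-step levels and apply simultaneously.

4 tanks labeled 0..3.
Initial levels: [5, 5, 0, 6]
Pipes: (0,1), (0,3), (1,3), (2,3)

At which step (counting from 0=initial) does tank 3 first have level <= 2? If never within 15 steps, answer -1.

Answer: 4

Derivation:
Step 1: flows [0=1,3->0,3->1,3->2] -> levels [6 6 1 3]
Step 2: flows [0=1,0->3,1->3,3->2] -> levels [5 5 2 4]
Step 3: flows [0=1,0->3,1->3,3->2] -> levels [4 4 3 5]
Step 4: flows [0=1,3->0,3->1,3->2] -> levels [5 5 4 2]
Tank 3 first reaches <=2 at step 4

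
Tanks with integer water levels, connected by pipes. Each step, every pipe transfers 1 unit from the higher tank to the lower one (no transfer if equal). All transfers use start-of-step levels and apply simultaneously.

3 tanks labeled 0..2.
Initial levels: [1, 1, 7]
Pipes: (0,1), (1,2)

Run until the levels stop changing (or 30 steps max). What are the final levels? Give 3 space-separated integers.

Step 1: flows [0=1,2->1] -> levels [1 2 6]
Step 2: flows [1->0,2->1] -> levels [2 2 5]
Step 3: flows [0=1,2->1] -> levels [2 3 4]
Step 4: flows [1->0,2->1] -> levels [3 3 3]
Step 5: flows [0=1,1=2] -> levels [3 3 3]
  -> stable (no change)

Answer: 3 3 3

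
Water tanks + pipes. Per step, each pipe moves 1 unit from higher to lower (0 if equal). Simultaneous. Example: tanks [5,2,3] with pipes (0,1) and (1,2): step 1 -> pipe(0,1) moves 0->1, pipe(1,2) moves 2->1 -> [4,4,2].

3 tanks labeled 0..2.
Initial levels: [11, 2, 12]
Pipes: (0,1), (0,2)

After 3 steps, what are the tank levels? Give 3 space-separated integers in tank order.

Answer: 10 5 10

Derivation:
Step 1: flows [0->1,2->0] -> levels [11 3 11]
Step 2: flows [0->1,0=2] -> levels [10 4 11]
Step 3: flows [0->1,2->0] -> levels [10 5 10]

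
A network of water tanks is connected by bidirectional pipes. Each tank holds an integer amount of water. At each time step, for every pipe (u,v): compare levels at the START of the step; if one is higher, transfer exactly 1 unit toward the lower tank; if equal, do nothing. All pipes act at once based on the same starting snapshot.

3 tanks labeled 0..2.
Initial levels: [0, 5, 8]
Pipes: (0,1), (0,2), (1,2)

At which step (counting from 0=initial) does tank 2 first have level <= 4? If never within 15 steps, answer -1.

Step 1: flows [1->0,2->0,2->1] -> levels [2 5 6]
Step 2: flows [1->0,2->0,2->1] -> levels [4 5 4]
Tank 2 first reaches <=4 at step 2

Answer: 2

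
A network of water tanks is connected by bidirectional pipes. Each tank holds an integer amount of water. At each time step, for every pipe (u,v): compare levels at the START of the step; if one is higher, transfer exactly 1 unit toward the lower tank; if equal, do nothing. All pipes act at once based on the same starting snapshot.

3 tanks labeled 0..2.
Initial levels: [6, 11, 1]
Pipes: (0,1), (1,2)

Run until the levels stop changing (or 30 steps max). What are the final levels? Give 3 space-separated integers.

Answer: 6 6 6

Derivation:
Step 1: flows [1->0,1->2] -> levels [7 9 2]
Step 2: flows [1->0,1->2] -> levels [8 7 3]
Step 3: flows [0->1,1->2] -> levels [7 7 4]
Step 4: flows [0=1,1->2] -> levels [7 6 5]
Step 5: flows [0->1,1->2] -> levels [6 6 6]
Step 6: flows [0=1,1=2] -> levels [6 6 6]
  -> stable (no change)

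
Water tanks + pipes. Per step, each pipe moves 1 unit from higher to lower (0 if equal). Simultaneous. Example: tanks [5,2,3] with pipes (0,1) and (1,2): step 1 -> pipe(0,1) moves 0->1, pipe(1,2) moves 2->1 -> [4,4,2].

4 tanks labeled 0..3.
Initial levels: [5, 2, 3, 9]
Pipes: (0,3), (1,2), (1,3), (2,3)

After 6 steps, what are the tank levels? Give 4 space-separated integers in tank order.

Step 1: flows [3->0,2->1,3->1,3->2] -> levels [6 4 3 6]
Step 2: flows [0=3,1->2,3->1,3->2] -> levels [6 4 5 4]
Step 3: flows [0->3,2->1,1=3,2->3] -> levels [5 5 3 6]
Step 4: flows [3->0,1->2,3->1,3->2] -> levels [6 5 5 3]
Step 5: flows [0->3,1=2,1->3,2->3] -> levels [5 4 4 6]
Step 6: flows [3->0,1=2,3->1,3->2] -> levels [6 5 5 3]

Answer: 6 5 5 3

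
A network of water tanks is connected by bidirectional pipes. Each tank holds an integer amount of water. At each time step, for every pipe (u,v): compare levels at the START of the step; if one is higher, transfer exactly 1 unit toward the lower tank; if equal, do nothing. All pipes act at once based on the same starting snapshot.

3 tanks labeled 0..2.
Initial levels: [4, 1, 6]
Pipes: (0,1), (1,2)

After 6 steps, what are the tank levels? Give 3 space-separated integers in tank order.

Step 1: flows [0->1,2->1] -> levels [3 3 5]
Step 2: flows [0=1,2->1] -> levels [3 4 4]
Step 3: flows [1->0,1=2] -> levels [4 3 4]
Step 4: flows [0->1,2->1] -> levels [3 5 3]
Step 5: flows [1->0,1->2] -> levels [4 3 4]
  -> period-2 cycle: step 5 state = step 3 state
  -> state at step 6: (6-3) mod 2 = 1, same as step 4 -> [3 5 3]

Answer: 3 5 3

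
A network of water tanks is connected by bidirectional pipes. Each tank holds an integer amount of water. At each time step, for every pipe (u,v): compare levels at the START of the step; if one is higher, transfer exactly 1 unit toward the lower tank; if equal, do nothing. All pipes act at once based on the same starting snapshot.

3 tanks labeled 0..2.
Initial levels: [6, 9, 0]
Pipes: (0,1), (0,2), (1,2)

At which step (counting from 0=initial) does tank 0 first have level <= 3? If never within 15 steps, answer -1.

Answer: -1

Derivation:
Step 1: flows [1->0,0->2,1->2] -> levels [6 7 2]
Step 2: flows [1->0,0->2,1->2] -> levels [6 5 4]
Step 3: flows [0->1,0->2,1->2] -> levels [4 5 6]
Step 4: flows [1->0,2->0,2->1] -> levels [6 5 4]
  -> period-2 cycle (repeats step 2); tank 0 never drops to <=3
Tank 0 never reaches <=3 within 15 steps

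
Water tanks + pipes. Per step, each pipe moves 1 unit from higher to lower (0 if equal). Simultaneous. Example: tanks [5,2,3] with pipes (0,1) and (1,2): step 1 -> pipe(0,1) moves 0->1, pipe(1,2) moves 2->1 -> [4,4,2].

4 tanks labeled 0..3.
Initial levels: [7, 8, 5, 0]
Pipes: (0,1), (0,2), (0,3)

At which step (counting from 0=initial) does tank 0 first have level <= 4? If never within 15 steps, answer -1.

Answer: 5

Derivation:
Step 1: flows [1->0,0->2,0->3] -> levels [6 7 6 1]
Step 2: flows [1->0,0=2,0->3] -> levels [6 6 6 2]
Step 3: flows [0=1,0=2,0->3] -> levels [5 6 6 3]
Step 4: flows [1->0,2->0,0->3] -> levels [6 5 5 4]
Step 5: flows [0->1,0->2,0->3] -> levels [3 6 6 5]
Tank 0 first reaches <=4 at step 5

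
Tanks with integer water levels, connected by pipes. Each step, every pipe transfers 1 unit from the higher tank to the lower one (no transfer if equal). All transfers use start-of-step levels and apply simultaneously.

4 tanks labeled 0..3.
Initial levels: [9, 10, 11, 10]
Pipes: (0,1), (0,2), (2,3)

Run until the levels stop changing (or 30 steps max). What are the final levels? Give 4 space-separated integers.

Answer: 9 10 11 10

Derivation:
Step 1: flows [1->0,2->0,2->3] -> levels [11 9 9 11]
Step 2: flows [0->1,0->2,3->2] -> levels [9 10 11 10]
  -> period-2 cycle: step 2 state = step 0 state; never stabilizes
  -> state at step 30: (30-0) mod 2 = 0, same as step 0 -> [9 10 11 10]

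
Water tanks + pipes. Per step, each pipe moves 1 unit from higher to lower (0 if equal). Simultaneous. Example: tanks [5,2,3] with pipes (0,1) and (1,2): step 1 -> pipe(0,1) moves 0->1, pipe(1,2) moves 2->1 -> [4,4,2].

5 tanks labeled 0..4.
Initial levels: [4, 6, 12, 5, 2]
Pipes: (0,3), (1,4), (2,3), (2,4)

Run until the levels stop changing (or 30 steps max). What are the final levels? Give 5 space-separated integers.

Step 1: flows [3->0,1->4,2->3,2->4] -> levels [5 5 10 5 4]
Step 2: flows [0=3,1->4,2->3,2->4] -> levels [5 4 8 6 6]
Step 3: flows [3->0,4->1,2->3,2->4] -> levels [6 5 6 6 6]
Step 4: flows [0=3,4->1,2=3,2=4] -> levels [6 6 6 6 5]
Step 5: flows [0=3,1->4,2=3,2->4] -> levels [6 5 5 6 7]
Step 6: flows [0=3,4->1,3->2,4->2] -> levels [6 6 7 5 5]
Step 7: flows [0->3,1->4,2->3,2->4] -> levels [5 5 5 7 7]
Step 8: flows [3->0,4->1,3->2,4->2] -> levels [6 6 7 5 5]
  -> period-2 cycle: step 8 state = step 6 state; never stabilizes
  -> state at step 30: (30-6) mod 2 = 0, same as step 6 -> [6 6 7 5 5]

Answer: 6 6 7 5 5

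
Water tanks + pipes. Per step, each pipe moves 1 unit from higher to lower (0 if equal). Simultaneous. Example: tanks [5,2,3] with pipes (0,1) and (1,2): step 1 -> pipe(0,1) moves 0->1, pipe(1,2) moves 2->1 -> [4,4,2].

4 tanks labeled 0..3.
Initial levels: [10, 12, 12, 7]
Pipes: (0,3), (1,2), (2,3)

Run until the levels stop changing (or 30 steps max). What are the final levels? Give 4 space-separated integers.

Answer: 11 10 11 9

Derivation:
Step 1: flows [0->3,1=2,2->3] -> levels [9 12 11 9]
Step 2: flows [0=3,1->2,2->3] -> levels [9 11 11 10]
Step 3: flows [3->0,1=2,2->3] -> levels [10 11 10 10]
Step 4: flows [0=3,1->2,2=3] -> levels [10 10 11 10]
Step 5: flows [0=3,2->1,2->3] -> levels [10 11 9 11]
Step 6: flows [3->0,1->2,3->2] -> levels [11 10 11 9]
Step 7: flows [0->3,2->1,2->3] -> levels [10 11 9 11]
  -> period-2 cycle: step 7 state = step 5 state; never stabilizes
  -> state at step 30: (30-5) mod 2 = 1, same as step 6 -> [11 10 11 9]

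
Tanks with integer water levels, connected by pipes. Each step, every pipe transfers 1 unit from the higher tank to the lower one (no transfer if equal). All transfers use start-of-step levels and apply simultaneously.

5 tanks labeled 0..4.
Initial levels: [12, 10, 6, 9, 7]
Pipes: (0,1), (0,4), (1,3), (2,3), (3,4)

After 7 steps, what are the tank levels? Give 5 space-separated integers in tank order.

Answer: 7 10 9 8 10

Derivation:
Step 1: flows [0->1,0->4,1->3,3->2,3->4] -> levels [10 10 7 8 9]
Step 2: flows [0=1,0->4,1->3,3->2,4->3] -> levels [9 9 8 9 9]
Step 3: flows [0=1,0=4,1=3,3->2,3=4] -> levels [9 9 9 8 9]
Step 4: flows [0=1,0=4,1->3,2->3,4->3] -> levels [9 8 8 11 8]
Step 5: flows [0->1,0->4,3->1,3->2,3->4] -> levels [7 10 9 8 10]
Step 6: flows [1->0,4->0,1->3,2->3,4->3] -> levels [9 8 8 11 8]
  -> period-2 cycle: step 6 state = step 4 state
  -> state at step 7: (7-4) mod 2 = 1, same as step 5 -> [7 10 9 8 10]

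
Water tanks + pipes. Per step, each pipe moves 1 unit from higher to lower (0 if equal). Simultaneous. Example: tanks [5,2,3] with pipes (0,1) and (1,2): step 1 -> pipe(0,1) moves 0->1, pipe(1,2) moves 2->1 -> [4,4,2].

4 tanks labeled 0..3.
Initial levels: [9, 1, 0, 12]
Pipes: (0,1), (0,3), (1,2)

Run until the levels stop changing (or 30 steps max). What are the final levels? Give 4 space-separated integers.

Step 1: flows [0->1,3->0,1->2] -> levels [9 1 1 11]
Step 2: flows [0->1,3->0,1=2] -> levels [9 2 1 10]
Step 3: flows [0->1,3->0,1->2] -> levels [9 2 2 9]
Step 4: flows [0->1,0=3,1=2] -> levels [8 3 2 9]
Step 5: flows [0->1,3->0,1->2] -> levels [8 3 3 8]
Step 6: flows [0->1,0=3,1=2] -> levels [7 4 3 8]
Step 7: flows [0->1,3->0,1->2] -> levels [7 4 4 7]
Step 8: flows [0->1,0=3,1=2] -> levels [6 5 4 7]
Step 9: flows [0->1,3->0,1->2] -> levels [6 5 5 6]
Step 10: flows [0->1,0=3,1=2] -> levels [5 6 5 6]
Step 11: flows [1->0,3->0,1->2] -> levels [7 4 6 5]
Step 12: flows [0->1,0->3,2->1] -> levels [5 6 5 6]
  -> period-2 cycle: step 12 state = step 10 state; never stabilizes
  -> state at step 30: (30-10) mod 2 = 0, same as step 10 -> [5 6 5 6]

Answer: 5 6 5 6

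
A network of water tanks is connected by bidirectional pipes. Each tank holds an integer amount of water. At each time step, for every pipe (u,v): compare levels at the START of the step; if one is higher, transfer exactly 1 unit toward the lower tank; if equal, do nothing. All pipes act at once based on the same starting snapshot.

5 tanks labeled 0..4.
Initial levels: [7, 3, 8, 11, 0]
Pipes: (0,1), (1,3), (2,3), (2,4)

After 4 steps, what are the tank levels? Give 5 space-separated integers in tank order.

Step 1: flows [0->1,3->1,3->2,2->4] -> levels [6 5 8 9 1]
Step 2: flows [0->1,3->1,3->2,2->4] -> levels [5 7 8 7 2]
Step 3: flows [1->0,1=3,2->3,2->4] -> levels [6 6 6 8 3]
Step 4: flows [0=1,3->1,3->2,2->4] -> levels [6 7 6 6 4]

Answer: 6 7 6 6 4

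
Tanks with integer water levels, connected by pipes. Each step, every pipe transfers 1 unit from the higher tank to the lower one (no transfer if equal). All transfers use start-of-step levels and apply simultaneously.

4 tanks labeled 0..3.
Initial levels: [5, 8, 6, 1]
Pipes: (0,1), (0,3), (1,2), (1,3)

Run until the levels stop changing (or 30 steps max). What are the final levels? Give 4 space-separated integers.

Answer: 4 5 5 6

Derivation:
Step 1: flows [1->0,0->3,1->2,1->3] -> levels [5 5 7 3]
Step 2: flows [0=1,0->3,2->1,1->3] -> levels [4 5 6 5]
Step 3: flows [1->0,3->0,2->1,1=3] -> levels [6 5 5 4]
Step 4: flows [0->1,0->3,1=2,1->3] -> levels [4 5 5 6]
Step 5: flows [1->0,3->0,1=2,3->1] -> levels [6 5 5 4]
  -> period-2 cycle: step 5 state = step 3 state; never stabilizes
  -> state at step 30: (30-3) mod 2 = 1, same as step 4 -> [4 5 5 6]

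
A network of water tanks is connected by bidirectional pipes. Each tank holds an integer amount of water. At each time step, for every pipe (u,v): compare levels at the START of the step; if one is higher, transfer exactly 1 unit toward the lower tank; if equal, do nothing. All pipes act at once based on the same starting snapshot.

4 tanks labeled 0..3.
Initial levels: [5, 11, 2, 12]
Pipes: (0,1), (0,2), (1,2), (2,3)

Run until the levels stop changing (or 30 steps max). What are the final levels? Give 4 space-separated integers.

Step 1: flows [1->0,0->2,1->2,3->2] -> levels [5 9 5 11]
Step 2: flows [1->0,0=2,1->2,3->2] -> levels [6 7 7 10]
Step 3: flows [1->0,2->0,1=2,3->2] -> levels [8 6 7 9]
Step 4: flows [0->1,0->2,2->1,3->2] -> levels [6 8 8 8]
Step 5: flows [1->0,2->0,1=2,2=3] -> levels [8 7 7 8]
Step 6: flows [0->1,0->2,1=2,3->2] -> levels [6 8 9 7]
Step 7: flows [1->0,2->0,2->1,2->3] -> levels [8 8 6 8]
Step 8: flows [0=1,0->2,1->2,3->2] -> levels [7 7 9 7]
Step 9: flows [0=1,2->0,2->1,2->3] -> levels [8 8 6 8]
  -> period-2 cycle: step 9 state = step 7 state; never stabilizes
  -> state at step 30: (30-7) mod 2 = 1, same as step 8 -> [7 7 9 7]

Answer: 7 7 9 7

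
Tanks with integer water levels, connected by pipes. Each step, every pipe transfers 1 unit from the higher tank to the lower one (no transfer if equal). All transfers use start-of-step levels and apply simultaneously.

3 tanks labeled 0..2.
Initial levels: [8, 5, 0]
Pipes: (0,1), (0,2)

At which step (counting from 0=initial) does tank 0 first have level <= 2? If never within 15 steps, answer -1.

Answer: -1

Derivation:
Step 1: flows [0->1,0->2] -> levels [6 6 1]
Step 2: flows [0=1,0->2] -> levels [5 6 2]
Step 3: flows [1->0,0->2] -> levels [5 5 3]
Step 4: flows [0=1,0->2] -> levels [4 5 4]
Step 5: flows [1->0,0=2] -> levels [5 4 4]
Step 6: flows [0->1,0->2] -> levels [3 5 5]
Step 7: flows [1->0,2->0] -> levels [5 4 4]
  -> period-2 cycle (repeats step 5); tank 0 never drops to <=2
Tank 0 never reaches <=2 within 15 steps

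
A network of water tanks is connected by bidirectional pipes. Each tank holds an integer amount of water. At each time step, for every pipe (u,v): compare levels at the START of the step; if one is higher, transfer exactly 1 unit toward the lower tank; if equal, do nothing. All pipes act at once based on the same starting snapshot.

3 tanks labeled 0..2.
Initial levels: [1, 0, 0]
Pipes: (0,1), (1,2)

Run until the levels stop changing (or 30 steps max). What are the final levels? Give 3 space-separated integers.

Step 1: flows [0->1,1=2] -> levels [0 1 0]
Step 2: flows [1->0,1->2] -> levels [1 -1 1]
Step 3: flows [0->1,2->1] -> levels [0 1 0]
  -> period-2 cycle: step 3 state = step 1 state; never stabilizes
  -> state at step 30: (30-1) mod 2 = 1, same as step 2 -> [1 -1 1]

Answer: 1 -1 1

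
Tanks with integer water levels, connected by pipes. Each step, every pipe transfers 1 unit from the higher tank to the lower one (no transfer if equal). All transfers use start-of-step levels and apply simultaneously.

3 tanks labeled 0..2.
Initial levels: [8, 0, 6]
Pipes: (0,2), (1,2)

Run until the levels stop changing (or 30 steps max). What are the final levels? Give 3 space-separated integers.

Step 1: flows [0->2,2->1] -> levels [7 1 6]
Step 2: flows [0->2,2->1] -> levels [6 2 6]
Step 3: flows [0=2,2->1] -> levels [6 3 5]
Step 4: flows [0->2,2->1] -> levels [5 4 5]
Step 5: flows [0=2,2->1] -> levels [5 5 4]
Step 6: flows [0->2,1->2] -> levels [4 4 6]
Step 7: flows [2->0,2->1] -> levels [5 5 4]
  -> period-2 cycle: step 7 state = step 5 state; never stabilizes
  -> state at step 30: (30-5) mod 2 = 1, same as step 6 -> [4 4 6]

Answer: 4 4 6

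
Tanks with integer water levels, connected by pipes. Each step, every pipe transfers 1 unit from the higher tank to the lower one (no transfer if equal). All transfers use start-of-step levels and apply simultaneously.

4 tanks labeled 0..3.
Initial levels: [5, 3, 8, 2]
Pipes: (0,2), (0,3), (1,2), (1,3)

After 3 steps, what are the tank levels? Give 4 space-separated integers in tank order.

Answer: 3 3 6 6

Derivation:
Step 1: flows [2->0,0->3,2->1,1->3] -> levels [5 3 6 4]
Step 2: flows [2->0,0->3,2->1,3->1] -> levels [5 5 4 4]
Step 3: flows [0->2,0->3,1->2,1->3] -> levels [3 3 6 6]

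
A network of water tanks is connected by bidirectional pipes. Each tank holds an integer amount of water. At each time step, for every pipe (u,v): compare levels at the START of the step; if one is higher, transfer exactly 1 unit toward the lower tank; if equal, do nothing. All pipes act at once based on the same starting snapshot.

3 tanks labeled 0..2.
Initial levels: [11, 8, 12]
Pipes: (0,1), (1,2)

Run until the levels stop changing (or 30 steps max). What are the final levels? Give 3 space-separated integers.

Answer: 10 11 10

Derivation:
Step 1: flows [0->1,2->1] -> levels [10 10 11]
Step 2: flows [0=1,2->1] -> levels [10 11 10]
Step 3: flows [1->0,1->2] -> levels [11 9 11]
Step 4: flows [0->1,2->1] -> levels [10 11 10]
  -> period-2 cycle: step 4 state = step 2 state; never stabilizes
  -> state at step 30: (30-2) mod 2 = 0, same as step 2 -> [10 11 10]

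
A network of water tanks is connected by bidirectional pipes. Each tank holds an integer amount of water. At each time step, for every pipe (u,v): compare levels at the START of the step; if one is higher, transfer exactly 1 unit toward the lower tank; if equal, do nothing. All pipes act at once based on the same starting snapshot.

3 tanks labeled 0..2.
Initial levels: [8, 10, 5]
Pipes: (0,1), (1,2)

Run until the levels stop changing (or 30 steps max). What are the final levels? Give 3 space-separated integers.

Step 1: flows [1->0,1->2] -> levels [9 8 6]
Step 2: flows [0->1,1->2] -> levels [8 8 7]
Step 3: flows [0=1,1->2] -> levels [8 7 8]
Step 4: flows [0->1,2->1] -> levels [7 9 7]
Step 5: flows [1->0,1->2] -> levels [8 7 8]
  -> period-2 cycle: step 5 state = step 3 state; never stabilizes
  -> state at step 30: (30-3) mod 2 = 1, same as step 4 -> [7 9 7]

Answer: 7 9 7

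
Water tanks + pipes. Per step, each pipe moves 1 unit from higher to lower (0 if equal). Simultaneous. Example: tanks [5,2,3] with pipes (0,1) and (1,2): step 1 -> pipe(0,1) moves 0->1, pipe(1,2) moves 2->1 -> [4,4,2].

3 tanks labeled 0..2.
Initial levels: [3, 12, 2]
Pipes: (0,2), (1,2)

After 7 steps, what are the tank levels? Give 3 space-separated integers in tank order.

Step 1: flows [0->2,1->2] -> levels [2 11 4]
Step 2: flows [2->0,1->2] -> levels [3 10 4]
Step 3: flows [2->0,1->2] -> levels [4 9 4]
Step 4: flows [0=2,1->2] -> levels [4 8 5]
Step 5: flows [2->0,1->2] -> levels [5 7 5]
Step 6: flows [0=2,1->2] -> levels [5 6 6]
Step 7: flows [2->0,1=2] -> levels [6 6 5]

Answer: 6 6 5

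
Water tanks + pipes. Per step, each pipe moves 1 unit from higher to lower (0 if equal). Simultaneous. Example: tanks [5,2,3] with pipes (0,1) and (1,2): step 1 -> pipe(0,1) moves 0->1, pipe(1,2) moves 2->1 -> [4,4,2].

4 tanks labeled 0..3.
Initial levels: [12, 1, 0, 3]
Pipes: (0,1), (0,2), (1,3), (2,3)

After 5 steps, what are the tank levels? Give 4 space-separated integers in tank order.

Step 1: flows [0->1,0->2,3->1,3->2] -> levels [10 3 2 1]
Step 2: flows [0->1,0->2,1->3,2->3] -> levels [8 3 2 3]
Step 3: flows [0->1,0->2,1=3,3->2] -> levels [6 4 4 2]
Step 4: flows [0->1,0->2,1->3,2->3] -> levels [4 4 4 4]
Step 5: flows [0=1,0=2,1=3,2=3] -> levels [4 4 4 4]

Answer: 4 4 4 4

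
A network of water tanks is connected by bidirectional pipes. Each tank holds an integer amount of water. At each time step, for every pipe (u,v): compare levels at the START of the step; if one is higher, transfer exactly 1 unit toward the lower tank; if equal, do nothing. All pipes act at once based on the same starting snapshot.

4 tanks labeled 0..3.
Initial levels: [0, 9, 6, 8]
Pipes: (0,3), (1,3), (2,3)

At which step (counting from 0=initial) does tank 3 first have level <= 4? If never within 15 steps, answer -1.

Answer: 5

Derivation:
Step 1: flows [3->0,1->3,3->2] -> levels [1 8 7 7]
Step 2: flows [3->0,1->3,2=3] -> levels [2 7 7 7]
Step 3: flows [3->0,1=3,2=3] -> levels [3 7 7 6]
Step 4: flows [3->0,1->3,2->3] -> levels [4 6 6 7]
Step 5: flows [3->0,3->1,3->2] -> levels [5 7 7 4]
Tank 3 first reaches <=4 at step 5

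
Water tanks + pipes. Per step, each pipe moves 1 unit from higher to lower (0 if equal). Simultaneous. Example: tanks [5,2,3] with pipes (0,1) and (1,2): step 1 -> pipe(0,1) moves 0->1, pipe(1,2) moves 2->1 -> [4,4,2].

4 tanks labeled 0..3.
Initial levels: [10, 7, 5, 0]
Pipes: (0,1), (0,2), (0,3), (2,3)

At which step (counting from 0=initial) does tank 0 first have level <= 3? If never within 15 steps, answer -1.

Step 1: flows [0->1,0->2,0->3,2->3] -> levels [7 8 5 2]
Step 2: flows [1->0,0->2,0->3,2->3] -> levels [6 7 5 4]
Step 3: flows [1->0,0->2,0->3,2->3] -> levels [5 6 5 6]
Step 4: flows [1->0,0=2,3->0,3->2] -> levels [7 5 6 4]
Step 5: flows [0->1,0->2,0->3,2->3] -> levels [4 6 6 6]
Step 6: flows [1->0,2->0,3->0,2=3] -> levels [7 5 5 5]
Step 7: flows [0->1,0->2,0->3,2=3] -> levels [4 6 6 6]
  -> period-2 cycle (repeats step 5); tank 0 never drops to <=3
Tank 0 never reaches <=3 within 15 steps

Answer: -1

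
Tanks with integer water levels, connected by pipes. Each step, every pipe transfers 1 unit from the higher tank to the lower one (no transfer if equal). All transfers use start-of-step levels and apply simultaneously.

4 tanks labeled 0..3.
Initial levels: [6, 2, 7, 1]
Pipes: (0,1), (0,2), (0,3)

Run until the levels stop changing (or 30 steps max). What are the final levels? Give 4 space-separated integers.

Step 1: flows [0->1,2->0,0->3] -> levels [5 3 6 2]
Step 2: flows [0->1,2->0,0->3] -> levels [4 4 5 3]
Step 3: flows [0=1,2->0,0->3] -> levels [4 4 4 4]
Step 4: flows [0=1,0=2,0=3] -> levels [4 4 4 4]
  -> stable (no change)

Answer: 4 4 4 4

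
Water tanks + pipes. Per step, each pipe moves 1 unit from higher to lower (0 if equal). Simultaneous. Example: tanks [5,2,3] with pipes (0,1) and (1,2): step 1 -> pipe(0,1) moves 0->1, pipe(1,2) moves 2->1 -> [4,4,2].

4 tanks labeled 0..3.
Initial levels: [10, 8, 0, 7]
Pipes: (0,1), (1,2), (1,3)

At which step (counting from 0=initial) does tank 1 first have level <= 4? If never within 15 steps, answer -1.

Step 1: flows [0->1,1->2,1->3] -> levels [9 7 1 8]
Step 2: flows [0->1,1->2,3->1] -> levels [8 8 2 7]
Step 3: flows [0=1,1->2,1->3] -> levels [8 6 3 8]
Step 4: flows [0->1,1->2,3->1] -> levels [7 7 4 7]
Step 5: flows [0=1,1->2,1=3] -> levels [7 6 5 7]
Step 6: flows [0->1,1->2,3->1] -> levels [6 7 6 6]
Step 7: flows [1->0,1->2,1->3] -> levels [7 4 7 7]
Tank 1 first reaches <=4 at step 7

Answer: 7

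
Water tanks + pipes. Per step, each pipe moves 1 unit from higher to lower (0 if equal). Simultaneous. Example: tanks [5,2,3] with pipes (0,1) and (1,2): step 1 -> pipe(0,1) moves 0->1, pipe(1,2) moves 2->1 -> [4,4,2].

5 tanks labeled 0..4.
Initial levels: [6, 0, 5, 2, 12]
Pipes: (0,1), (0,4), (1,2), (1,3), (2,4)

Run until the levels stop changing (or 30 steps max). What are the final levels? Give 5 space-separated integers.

Answer: 6 4 6 5 4

Derivation:
Step 1: flows [0->1,4->0,2->1,3->1,4->2] -> levels [6 3 5 1 10]
Step 2: flows [0->1,4->0,2->1,1->3,4->2] -> levels [6 4 5 2 8]
Step 3: flows [0->1,4->0,2->1,1->3,4->2] -> levels [6 5 5 3 6]
Step 4: flows [0->1,0=4,1=2,1->3,4->2] -> levels [5 5 6 4 5]
Step 5: flows [0=1,0=4,2->1,1->3,2->4] -> levels [5 5 4 5 6]
Step 6: flows [0=1,4->0,1->2,1=3,4->2] -> levels [6 4 6 5 4]
Step 7: flows [0->1,0->4,2->1,3->1,2->4] -> levels [4 7 4 4 6]
Step 8: flows [1->0,4->0,1->2,1->3,4->2] -> levels [6 4 6 5 4]
  -> period-2 cycle: step 8 state = step 6 state; never stabilizes
  -> state at step 30: (30-6) mod 2 = 0, same as step 6 -> [6 4 6 5 4]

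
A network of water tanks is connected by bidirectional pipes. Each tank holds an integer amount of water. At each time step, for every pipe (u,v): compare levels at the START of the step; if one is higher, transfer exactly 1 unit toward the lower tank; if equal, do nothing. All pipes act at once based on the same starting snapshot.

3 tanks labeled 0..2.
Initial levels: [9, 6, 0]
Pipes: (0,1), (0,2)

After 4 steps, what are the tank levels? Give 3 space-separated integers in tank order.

Answer: 5 6 4

Derivation:
Step 1: flows [0->1,0->2] -> levels [7 7 1]
Step 2: flows [0=1,0->2] -> levels [6 7 2]
Step 3: flows [1->0,0->2] -> levels [6 6 3]
Step 4: flows [0=1,0->2] -> levels [5 6 4]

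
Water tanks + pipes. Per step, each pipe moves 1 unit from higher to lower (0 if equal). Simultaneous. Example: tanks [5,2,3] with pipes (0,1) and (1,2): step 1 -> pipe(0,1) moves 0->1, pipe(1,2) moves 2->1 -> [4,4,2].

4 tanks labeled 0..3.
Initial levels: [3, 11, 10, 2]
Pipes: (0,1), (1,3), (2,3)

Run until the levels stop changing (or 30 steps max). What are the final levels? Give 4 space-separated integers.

Step 1: flows [1->0,1->3,2->3] -> levels [4 9 9 4]
Step 2: flows [1->0,1->3,2->3] -> levels [5 7 8 6]
Step 3: flows [1->0,1->3,2->3] -> levels [6 5 7 8]
Step 4: flows [0->1,3->1,3->2] -> levels [5 7 8 6]
  -> period-2 cycle: step 4 state = step 2 state; never stabilizes
  -> state at step 30: (30-2) mod 2 = 0, same as step 2 -> [5 7 8 6]

Answer: 5 7 8 6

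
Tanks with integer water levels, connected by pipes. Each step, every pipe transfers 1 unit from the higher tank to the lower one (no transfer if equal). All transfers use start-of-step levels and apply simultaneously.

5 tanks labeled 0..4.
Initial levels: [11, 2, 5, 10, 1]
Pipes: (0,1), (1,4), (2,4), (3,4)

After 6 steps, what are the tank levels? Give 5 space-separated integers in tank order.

Step 1: flows [0->1,1->4,2->4,3->4] -> levels [10 2 4 9 4]
Step 2: flows [0->1,4->1,2=4,3->4] -> levels [9 4 4 8 4]
Step 3: flows [0->1,1=4,2=4,3->4] -> levels [8 5 4 7 5]
Step 4: flows [0->1,1=4,4->2,3->4] -> levels [7 6 5 6 5]
Step 5: flows [0->1,1->4,2=4,3->4] -> levels [6 6 5 5 7]
Step 6: flows [0=1,4->1,4->2,4->3] -> levels [6 7 6 6 4]

Answer: 6 7 6 6 4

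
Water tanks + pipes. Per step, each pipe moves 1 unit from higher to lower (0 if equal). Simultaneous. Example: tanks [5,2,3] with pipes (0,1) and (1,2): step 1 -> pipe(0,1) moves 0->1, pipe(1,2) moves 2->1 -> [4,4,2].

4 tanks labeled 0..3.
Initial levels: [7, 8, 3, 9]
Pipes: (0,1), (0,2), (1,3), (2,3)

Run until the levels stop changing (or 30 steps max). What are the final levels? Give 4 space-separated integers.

Step 1: flows [1->0,0->2,3->1,3->2] -> levels [7 8 5 7]
Step 2: flows [1->0,0->2,1->3,3->2] -> levels [7 6 7 7]
Step 3: flows [0->1,0=2,3->1,2=3] -> levels [6 8 7 6]
Step 4: flows [1->0,2->0,1->3,2->3] -> levels [8 6 5 8]
Step 5: flows [0->1,0->2,3->1,3->2] -> levels [6 8 7 6]
  -> period-2 cycle: step 5 state = step 3 state; never stabilizes
  -> state at step 30: (30-3) mod 2 = 1, same as step 4 -> [8 6 5 8]

Answer: 8 6 5 8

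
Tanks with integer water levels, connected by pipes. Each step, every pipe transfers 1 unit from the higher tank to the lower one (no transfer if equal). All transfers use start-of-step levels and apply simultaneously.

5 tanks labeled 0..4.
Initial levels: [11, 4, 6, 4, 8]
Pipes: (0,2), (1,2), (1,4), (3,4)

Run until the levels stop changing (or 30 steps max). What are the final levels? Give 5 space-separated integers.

Step 1: flows [0->2,2->1,4->1,4->3] -> levels [10 6 6 5 6]
Step 2: flows [0->2,1=2,1=4,4->3] -> levels [9 6 7 6 5]
Step 3: flows [0->2,2->1,1->4,3->4] -> levels [8 6 7 5 7]
Step 4: flows [0->2,2->1,4->1,4->3] -> levels [7 8 7 6 5]
Step 5: flows [0=2,1->2,1->4,3->4] -> levels [7 6 8 5 7]
Step 6: flows [2->0,2->1,4->1,4->3] -> levels [8 8 6 6 5]
Step 7: flows [0->2,1->2,1->4,3->4] -> levels [7 6 8 5 7]
  -> period-2 cycle: step 7 state = step 5 state; never stabilizes
  -> state at step 30: (30-5) mod 2 = 1, same as step 6 -> [8 8 6 6 5]

Answer: 8 8 6 6 5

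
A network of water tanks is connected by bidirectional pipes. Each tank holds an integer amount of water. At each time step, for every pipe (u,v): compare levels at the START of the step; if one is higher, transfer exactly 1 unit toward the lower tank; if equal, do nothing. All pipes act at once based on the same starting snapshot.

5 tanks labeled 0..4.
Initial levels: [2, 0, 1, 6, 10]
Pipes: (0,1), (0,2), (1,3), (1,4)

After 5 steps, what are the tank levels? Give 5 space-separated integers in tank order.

Step 1: flows [0->1,0->2,3->1,4->1] -> levels [0 3 2 5 9]
Step 2: flows [1->0,2->0,3->1,4->1] -> levels [2 4 1 4 8]
Step 3: flows [1->0,0->2,1=3,4->1] -> levels [2 4 2 4 7]
Step 4: flows [1->0,0=2,1=3,4->1] -> levels [3 4 2 4 6]
Step 5: flows [1->0,0->2,1=3,4->1] -> levels [3 4 3 4 5]

Answer: 3 4 3 4 5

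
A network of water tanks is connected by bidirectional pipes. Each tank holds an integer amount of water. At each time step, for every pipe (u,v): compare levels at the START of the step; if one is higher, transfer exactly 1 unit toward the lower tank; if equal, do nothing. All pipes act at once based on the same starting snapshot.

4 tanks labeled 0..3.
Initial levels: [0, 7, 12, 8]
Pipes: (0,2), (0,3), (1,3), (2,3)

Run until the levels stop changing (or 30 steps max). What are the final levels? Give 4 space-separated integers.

Step 1: flows [2->0,3->0,3->1,2->3] -> levels [2 8 10 7]
Step 2: flows [2->0,3->0,1->3,2->3] -> levels [4 7 8 8]
Step 3: flows [2->0,3->0,3->1,2=3] -> levels [6 8 7 6]
Step 4: flows [2->0,0=3,1->3,2->3] -> levels [7 7 5 8]
Step 5: flows [0->2,3->0,3->1,3->2] -> levels [7 8 7 5]
Step 6: flows [0=2,0->3,1->3,2->3] -> levels [6 7 6 8]
Step 7: flows [0=2,3->0,3->1,3->2] -> levels [7 8 7 5]
  -> period-2 cycle: step 7 state = step 5 state; never stabilizes
  -> state at step 30: (30-5) mod 2 = 1, same as step 6 -> [6 7 6 8]

Answer: 6 7 6 8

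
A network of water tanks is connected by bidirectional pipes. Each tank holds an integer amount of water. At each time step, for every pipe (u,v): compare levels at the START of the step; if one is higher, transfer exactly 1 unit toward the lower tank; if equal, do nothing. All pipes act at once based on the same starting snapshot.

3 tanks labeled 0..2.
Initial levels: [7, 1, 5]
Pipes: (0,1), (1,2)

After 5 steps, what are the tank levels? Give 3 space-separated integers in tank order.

Step 1: flows [0->1,2->1] -> levels [6 3 4]
Step 2: flows [0->1,2->1] -> levels [5 5 3]
Step 3: flows [0=1,1->2] -> levels [5 4 4]
Step 4: flows [0->1,1=2] -> levels [4 5 4]
Step 5: flows [1->0,1->2] -> levels [5 3 5]

Answer: 5 3 5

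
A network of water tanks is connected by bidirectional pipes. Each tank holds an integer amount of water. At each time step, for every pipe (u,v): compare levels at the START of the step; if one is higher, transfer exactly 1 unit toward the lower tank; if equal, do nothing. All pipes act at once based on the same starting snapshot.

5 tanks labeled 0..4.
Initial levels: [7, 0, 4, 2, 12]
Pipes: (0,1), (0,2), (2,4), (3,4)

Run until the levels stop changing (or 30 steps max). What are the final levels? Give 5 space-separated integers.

Answer: 6 4 5 6 4

Derivation:
Step 1: flows [0->1,0->2,4->2,4->3] -> levels [5 1 6 3 10]
Step 2: flows [0->1,2->0,4->2,4->3] -> levels [5 2 6 4 8]
Step 3: flows [0->1,2->0,4->2,4->3] -> levels [5 3 6 5 6]
Step 4: flows [0->1,2->0,2=4,4->3] -> levels [5 4 5 6 5]
Step 5: flows [0->1,0=2,2=4,3->4] -> levels [4 5 5 5 6]
Step 6: flows [1->0,2->0,4->2,4->3] -> levels [6 4 5 6 4]
Step 7: flows [0->1,0->2,2->4,3->4] -> levels [4 5 5 5 6]
  -> period-2 cycle: step 7 state = step 5 state; never stabilizes
  -> state at step 30: (30-5) mod 2 = 1, same as step 6 -> [6 4 5 6 4]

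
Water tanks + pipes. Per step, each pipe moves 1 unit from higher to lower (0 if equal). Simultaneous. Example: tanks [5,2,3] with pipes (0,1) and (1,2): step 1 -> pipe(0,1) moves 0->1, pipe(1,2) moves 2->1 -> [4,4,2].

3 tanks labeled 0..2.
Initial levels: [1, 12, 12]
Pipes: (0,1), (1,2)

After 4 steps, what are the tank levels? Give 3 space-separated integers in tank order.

Answer: 5 10 10

Derivation:
Step 1: flows [1->0,1=2] -> levels [2 11 12]
Step 2: flows [1->0,2->1] -> levels [3 11 11]
Step 3: flows [1->0,1=2] -> levels [4 10 11]
Step 4: flows [1->0,2->1] -> levels [5 10 10]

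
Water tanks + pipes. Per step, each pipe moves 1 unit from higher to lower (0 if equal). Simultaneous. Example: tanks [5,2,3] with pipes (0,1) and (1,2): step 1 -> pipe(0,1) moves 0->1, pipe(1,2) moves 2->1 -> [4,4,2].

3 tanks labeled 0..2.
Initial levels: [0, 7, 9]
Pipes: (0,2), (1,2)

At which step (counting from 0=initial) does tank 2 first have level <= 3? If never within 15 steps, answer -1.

Answer: -1

Derivation:
Step 1: flows [2->0,2->1] -> levels [1 8 7]
Step 2: flows [2->0,1->2] -> levels [2 7 7]
Step 3: flows [2->0,1=2] -> levels [3 7 6]
Step 4: flows [2->0,1->2] -> levels [4 6 6]
Step 5: flows [2->0,1=2] -> levels [5 6 5]
Step 6: flows [0=2,1->2] -> levels [5 5 6]
Step 7: flows [2->0,2->1] -> levels [6 6 4]
Step 8: flows [0->2,1->2] -> levels [5 5 6]
  -> period-2 cycle (repeats step 6); tank 2 never drops to <=3
Tank 2 never reaches <=3 within 15 steps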